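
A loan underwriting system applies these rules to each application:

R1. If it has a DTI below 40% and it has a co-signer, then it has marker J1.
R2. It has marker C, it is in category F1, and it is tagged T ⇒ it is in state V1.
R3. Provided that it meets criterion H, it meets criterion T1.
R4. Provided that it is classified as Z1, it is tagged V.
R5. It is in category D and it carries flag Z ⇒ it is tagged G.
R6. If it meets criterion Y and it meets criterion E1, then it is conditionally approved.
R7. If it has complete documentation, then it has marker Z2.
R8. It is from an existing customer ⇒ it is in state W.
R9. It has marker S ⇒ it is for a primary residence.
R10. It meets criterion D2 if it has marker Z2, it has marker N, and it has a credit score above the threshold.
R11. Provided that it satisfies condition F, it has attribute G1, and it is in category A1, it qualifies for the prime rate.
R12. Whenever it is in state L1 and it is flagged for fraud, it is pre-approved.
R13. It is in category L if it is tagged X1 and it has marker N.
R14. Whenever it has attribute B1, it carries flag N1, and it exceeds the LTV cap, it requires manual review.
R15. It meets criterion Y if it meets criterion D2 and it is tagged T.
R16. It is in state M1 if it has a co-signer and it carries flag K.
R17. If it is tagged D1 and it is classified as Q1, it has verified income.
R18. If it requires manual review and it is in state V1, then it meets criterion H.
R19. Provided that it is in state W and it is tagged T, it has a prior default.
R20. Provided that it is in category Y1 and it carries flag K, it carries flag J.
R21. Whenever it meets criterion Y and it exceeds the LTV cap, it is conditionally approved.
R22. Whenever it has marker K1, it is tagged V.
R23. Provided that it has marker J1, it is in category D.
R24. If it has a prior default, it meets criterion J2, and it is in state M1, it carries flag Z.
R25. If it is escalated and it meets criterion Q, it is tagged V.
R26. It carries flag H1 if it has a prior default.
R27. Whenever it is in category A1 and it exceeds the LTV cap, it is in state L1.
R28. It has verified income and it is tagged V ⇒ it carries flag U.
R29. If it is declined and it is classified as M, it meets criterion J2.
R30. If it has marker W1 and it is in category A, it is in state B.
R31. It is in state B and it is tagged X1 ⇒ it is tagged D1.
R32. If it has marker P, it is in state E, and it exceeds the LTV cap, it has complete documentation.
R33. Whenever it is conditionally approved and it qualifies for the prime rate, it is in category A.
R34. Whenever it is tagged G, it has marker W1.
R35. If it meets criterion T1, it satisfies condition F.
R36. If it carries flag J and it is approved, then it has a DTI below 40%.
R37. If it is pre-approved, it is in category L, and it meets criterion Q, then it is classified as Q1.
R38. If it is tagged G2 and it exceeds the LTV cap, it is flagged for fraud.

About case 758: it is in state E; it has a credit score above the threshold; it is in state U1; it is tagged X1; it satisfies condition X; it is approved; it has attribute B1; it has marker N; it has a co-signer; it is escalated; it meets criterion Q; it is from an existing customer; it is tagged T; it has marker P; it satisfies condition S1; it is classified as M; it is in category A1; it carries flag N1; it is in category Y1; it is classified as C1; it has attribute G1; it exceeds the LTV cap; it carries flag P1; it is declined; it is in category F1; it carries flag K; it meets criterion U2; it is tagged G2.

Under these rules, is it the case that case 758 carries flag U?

Forward chaining from the given facts derives: is in state W, is in category L, requires manual review, is in state M1, has a prior default, carries flag J, is tagged V, carries flag H1, is in state L1, meets criterion J2, has complete documentation, has a DTI below 40%, is flagged for fraud, has marker J1, has marker Z2, meets criterion D2, is pre-approved, meets criterion Y, is conditionally approved, is in category D, carries flag Z, is classified as Q1, is tagged G, has marker W1.
The only rule concluding "it carries flag U" is R28, which needs "it has verified income"; that is never established.

No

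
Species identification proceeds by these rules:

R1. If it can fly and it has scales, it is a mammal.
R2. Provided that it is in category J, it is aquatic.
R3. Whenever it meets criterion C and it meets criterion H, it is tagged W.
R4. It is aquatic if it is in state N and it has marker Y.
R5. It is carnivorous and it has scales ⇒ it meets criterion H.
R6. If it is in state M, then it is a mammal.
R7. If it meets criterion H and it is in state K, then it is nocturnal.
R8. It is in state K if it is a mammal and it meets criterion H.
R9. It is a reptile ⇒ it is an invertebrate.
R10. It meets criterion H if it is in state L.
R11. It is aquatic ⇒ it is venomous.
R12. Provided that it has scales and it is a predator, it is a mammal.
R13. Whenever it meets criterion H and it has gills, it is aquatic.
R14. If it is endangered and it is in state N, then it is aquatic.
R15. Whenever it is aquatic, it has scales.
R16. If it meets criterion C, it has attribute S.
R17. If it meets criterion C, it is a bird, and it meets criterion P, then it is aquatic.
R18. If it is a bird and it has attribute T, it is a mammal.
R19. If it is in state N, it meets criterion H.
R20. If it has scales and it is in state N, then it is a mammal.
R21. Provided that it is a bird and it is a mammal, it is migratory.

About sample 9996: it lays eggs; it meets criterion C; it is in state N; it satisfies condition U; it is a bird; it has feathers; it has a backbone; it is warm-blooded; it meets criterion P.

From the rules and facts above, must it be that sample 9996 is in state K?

Yes

By R17 (it meets criterion C, it is a bird, it meets criterion P): it is aquatic.
By R19 (it is in state N): it meets criterion H.
By R15 (it is aquatic): it has scales.
By R20 (it has scales, it is in state N): it is a mammal.
By R8 (it is a mammal, it meets criterion H): it is in state K.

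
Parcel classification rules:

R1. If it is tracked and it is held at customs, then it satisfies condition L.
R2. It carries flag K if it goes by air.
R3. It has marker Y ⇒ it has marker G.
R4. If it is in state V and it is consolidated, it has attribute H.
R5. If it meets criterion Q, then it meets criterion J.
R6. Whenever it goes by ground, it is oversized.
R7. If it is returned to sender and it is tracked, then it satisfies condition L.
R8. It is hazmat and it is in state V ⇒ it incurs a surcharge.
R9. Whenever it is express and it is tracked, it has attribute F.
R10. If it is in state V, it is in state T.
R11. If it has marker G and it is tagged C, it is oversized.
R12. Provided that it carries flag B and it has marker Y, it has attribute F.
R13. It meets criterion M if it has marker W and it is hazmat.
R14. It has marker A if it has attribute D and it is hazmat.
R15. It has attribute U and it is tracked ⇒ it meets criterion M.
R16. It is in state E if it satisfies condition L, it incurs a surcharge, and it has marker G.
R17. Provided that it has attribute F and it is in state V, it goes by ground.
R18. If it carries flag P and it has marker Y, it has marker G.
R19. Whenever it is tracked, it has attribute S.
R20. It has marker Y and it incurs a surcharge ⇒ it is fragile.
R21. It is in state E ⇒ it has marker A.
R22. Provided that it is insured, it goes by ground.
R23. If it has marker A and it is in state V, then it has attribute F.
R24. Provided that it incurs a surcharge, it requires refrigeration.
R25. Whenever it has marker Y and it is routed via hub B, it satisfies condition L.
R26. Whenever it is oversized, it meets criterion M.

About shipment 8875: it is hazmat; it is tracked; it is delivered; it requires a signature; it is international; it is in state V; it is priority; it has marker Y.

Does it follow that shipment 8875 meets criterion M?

No

Forward chaining from the given facts derives: has marker G, incurs a surcharge, is in state T, has attribute S, is fragile, requires refrigeration.
Rules concluding "it meets criterion M": R13 needs "it has marker W"; R15 needs "it has attribute U"; R26 needs "it is oversized" — none of these are established.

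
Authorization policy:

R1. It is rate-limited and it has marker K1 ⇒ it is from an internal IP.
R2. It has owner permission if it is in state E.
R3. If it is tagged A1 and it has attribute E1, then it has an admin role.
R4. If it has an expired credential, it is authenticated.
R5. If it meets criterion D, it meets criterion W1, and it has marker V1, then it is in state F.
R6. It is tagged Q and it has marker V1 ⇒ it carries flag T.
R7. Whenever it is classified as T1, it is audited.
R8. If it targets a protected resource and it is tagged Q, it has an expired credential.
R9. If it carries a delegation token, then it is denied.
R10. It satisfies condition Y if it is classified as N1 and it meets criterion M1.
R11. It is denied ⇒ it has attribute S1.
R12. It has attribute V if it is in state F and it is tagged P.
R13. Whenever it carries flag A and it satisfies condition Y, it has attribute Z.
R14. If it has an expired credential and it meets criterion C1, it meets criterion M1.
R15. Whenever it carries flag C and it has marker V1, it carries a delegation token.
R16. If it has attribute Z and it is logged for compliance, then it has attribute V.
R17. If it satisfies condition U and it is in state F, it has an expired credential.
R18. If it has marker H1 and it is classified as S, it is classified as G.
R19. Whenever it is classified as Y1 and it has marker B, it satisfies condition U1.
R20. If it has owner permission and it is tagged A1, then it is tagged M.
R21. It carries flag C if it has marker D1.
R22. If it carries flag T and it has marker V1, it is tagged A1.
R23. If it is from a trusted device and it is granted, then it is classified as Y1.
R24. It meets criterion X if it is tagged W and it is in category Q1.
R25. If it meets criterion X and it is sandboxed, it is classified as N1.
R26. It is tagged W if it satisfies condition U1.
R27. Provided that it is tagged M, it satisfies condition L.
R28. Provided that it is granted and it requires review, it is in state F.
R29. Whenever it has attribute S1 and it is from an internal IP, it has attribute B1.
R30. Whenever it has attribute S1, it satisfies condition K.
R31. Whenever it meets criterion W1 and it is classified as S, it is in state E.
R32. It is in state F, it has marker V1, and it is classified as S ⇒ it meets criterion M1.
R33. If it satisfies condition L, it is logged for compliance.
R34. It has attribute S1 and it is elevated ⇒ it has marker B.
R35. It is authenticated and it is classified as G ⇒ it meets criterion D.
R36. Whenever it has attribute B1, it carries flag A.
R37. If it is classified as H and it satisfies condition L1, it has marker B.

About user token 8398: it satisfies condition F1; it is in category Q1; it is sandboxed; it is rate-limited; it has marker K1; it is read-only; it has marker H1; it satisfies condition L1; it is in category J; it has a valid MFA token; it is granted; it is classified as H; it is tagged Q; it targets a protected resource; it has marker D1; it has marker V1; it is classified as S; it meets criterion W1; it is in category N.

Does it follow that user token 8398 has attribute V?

No

Forward chaining from the given facts derives: is from an internal IP, carries flag T, has an expired credential, is classified as G, carries flag C, is tagged A1, is in state E, has marker B, has owner permission, is authenticated, carries a delegation token, is tagged M, satisfies condition L, is logged for compliance, meets criterion D, is in state F, is denied, has attribute S1, has attribute B1, satisfies condition K, meets criterion M1, carries flag A.
Rules concluding "it has attribute V": R12 needs "it is tagged P"; R16 needs "it has attribute Z" — none of these are established.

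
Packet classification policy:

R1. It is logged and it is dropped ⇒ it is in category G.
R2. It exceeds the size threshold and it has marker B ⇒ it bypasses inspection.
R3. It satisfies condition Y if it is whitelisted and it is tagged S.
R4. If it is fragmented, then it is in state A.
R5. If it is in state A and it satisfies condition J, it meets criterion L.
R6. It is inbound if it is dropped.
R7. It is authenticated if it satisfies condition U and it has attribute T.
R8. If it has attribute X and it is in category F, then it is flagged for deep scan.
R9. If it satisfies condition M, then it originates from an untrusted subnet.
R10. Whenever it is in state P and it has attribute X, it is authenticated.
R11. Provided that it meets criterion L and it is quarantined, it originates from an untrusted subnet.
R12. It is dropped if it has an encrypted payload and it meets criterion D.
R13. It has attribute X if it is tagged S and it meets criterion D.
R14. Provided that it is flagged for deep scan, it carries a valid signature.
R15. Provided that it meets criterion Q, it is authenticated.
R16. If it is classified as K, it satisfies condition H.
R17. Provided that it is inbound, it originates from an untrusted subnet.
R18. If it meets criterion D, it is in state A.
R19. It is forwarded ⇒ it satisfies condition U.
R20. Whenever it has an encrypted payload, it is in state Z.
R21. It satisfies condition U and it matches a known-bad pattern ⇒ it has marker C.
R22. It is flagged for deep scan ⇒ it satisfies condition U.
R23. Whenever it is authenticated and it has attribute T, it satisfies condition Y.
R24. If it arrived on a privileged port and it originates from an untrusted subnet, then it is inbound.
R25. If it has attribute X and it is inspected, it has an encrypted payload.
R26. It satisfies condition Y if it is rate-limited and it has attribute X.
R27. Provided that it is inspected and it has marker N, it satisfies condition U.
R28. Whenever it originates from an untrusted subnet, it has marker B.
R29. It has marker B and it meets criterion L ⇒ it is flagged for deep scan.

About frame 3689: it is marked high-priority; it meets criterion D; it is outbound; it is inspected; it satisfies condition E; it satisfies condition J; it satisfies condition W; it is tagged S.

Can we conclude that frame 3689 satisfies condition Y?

No

Forward chaining from the given facts derives: has attribute X, is in state A, has an encrypted payload, meets criterion L, is dropped, is in state Z, is inbound, originates from an untrusted subnet, has marker B, is flagged for deep scan, carries a valid signature, satisfies condition U.
Rules concluding "it satisfies condition Y": R3 needs "it is whitelisted"; R23 needs "it is authenticated"; R26 needs "it is rate-limited" — none of these are established.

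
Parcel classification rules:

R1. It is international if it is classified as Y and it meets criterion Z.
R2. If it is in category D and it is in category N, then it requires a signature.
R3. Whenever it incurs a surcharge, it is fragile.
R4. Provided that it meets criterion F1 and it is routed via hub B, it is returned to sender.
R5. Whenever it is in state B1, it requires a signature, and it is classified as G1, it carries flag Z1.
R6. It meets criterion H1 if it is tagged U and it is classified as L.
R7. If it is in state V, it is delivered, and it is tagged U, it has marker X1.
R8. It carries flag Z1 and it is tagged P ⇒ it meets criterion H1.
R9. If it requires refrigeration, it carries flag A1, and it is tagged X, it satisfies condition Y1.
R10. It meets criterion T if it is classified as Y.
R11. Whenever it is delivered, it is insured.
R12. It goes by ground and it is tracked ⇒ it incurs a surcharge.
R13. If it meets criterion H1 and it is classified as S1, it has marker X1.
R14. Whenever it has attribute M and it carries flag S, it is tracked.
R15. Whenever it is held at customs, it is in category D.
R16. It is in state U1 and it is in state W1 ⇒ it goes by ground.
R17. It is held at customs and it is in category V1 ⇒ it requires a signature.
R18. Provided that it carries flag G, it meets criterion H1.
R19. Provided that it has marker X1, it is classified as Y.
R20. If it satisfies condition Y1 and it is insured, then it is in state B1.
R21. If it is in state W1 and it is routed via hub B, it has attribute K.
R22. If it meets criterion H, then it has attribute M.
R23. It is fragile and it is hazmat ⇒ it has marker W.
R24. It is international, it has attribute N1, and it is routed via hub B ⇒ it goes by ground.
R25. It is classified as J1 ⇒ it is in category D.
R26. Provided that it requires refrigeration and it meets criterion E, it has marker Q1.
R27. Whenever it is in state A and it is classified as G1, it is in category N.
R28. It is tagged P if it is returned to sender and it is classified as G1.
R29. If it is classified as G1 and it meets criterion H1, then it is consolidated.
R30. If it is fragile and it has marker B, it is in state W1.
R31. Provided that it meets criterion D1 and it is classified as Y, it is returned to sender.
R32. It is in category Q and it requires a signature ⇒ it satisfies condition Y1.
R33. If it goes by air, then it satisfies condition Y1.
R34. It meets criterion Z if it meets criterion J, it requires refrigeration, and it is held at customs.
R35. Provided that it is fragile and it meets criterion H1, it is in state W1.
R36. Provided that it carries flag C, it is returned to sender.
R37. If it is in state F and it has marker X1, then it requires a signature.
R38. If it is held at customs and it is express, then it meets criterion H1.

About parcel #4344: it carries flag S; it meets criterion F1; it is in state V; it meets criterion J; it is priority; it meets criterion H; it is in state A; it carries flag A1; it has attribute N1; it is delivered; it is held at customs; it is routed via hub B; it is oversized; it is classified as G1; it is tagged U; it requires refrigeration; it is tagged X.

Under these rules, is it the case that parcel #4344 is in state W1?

By R4 (it meets criterion F1, it is routed via hub B): it is returned to sender.
By R7 (it is in state V, it is delivered, it is tagged U): it has marker X1.
By R9 (it requires refrigeration, it carries flag A1, it is tagged X): it satisfies condition Y1.
By R11 (it is delivered): it is insured.
By R15 (it is held at customs): it is in category D.
By R19 (it has marker X1): it is classified as Y.
By R20 (it satisfies condition Y1, it is insured): it is in state B1.
By R22 (it meets criterion H): it has attribute M.
By R27 (it is in state A, it is classified as G1): it is in category N.
By R28 (it is returned to sender, it is classified as G1): it is tagged P.
By R34 (it meets criterion J, it requires refrigeration, it is held at customs): it meets criterion Z.
By R1 (it is classified as Y, it meets criterion Z): it is international.
By R2 (it is in category D, it is in category N): it requires a signature.
By R5 (it is in state B1, it requires a signature, it is classified as G1): it carries flag Z1.
By R8 (it carries flag Z1, it is tagged P): it meets criterion H1.
By R14 (it has attribute M, it carries flag S): it is tracked.
By R24 (it is international, it has attribute N1, it is routed via hub B): it goes by ground.
By R12 (it goes by ground, it is tracked): it incurs a surcharge.
By R3 (it incurs a surcharge): it is fragile.
By R35 (it is fragile, it meets criterion H1): it is in state W1.

Yes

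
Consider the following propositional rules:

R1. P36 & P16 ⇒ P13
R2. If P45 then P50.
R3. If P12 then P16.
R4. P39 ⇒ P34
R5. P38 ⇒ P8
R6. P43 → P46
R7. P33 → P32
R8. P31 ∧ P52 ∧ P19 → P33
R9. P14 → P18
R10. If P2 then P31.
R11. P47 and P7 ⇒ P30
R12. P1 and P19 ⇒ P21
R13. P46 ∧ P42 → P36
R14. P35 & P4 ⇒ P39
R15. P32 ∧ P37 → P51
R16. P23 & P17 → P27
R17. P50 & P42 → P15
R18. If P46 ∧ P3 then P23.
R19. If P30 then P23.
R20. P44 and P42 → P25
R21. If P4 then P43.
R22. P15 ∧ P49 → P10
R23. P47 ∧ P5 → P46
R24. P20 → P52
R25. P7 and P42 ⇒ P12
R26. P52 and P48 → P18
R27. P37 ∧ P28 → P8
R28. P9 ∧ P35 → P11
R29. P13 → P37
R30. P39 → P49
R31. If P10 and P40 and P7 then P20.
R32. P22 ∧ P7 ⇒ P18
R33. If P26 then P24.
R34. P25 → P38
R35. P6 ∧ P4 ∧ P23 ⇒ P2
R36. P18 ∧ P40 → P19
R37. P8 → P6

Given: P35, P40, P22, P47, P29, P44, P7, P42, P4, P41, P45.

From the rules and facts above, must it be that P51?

Yes

P50  (by R2: P45)
P30  (by R11: P47, P7)
P39  (by R14: P35, P4)
P15  (by R17: P50, P42)
P23  (by R19: P30)
P25  (by R20: P44, P42)
P43  (by R21: P4)
P12  (by R25: P7, P42)
P49  (by R30: P39)
P18  (by R32: P22, P7)
P38  (by R34: P25)
P19  (by R36: P18, P40)
P16  (by R3: P12)
P8  (by R5: P38)
P46  (by R6: P43)
P36  (by R13: P46, P42)
P10  (by R22: P15, P49)
P20  (by R31: P10, P40, P7)
P6  (by R37: P8)
P13  (by R1: P36, P16)
P52  (by R24: P20)
P37  (by R29: P13)
P2  (by R35: P6, P4, P23)
P31  (by R10: P2)
P33  (by R8: P31, P52, P19)
P32  (by R7: P33)
P51  (by R15: P32, P37)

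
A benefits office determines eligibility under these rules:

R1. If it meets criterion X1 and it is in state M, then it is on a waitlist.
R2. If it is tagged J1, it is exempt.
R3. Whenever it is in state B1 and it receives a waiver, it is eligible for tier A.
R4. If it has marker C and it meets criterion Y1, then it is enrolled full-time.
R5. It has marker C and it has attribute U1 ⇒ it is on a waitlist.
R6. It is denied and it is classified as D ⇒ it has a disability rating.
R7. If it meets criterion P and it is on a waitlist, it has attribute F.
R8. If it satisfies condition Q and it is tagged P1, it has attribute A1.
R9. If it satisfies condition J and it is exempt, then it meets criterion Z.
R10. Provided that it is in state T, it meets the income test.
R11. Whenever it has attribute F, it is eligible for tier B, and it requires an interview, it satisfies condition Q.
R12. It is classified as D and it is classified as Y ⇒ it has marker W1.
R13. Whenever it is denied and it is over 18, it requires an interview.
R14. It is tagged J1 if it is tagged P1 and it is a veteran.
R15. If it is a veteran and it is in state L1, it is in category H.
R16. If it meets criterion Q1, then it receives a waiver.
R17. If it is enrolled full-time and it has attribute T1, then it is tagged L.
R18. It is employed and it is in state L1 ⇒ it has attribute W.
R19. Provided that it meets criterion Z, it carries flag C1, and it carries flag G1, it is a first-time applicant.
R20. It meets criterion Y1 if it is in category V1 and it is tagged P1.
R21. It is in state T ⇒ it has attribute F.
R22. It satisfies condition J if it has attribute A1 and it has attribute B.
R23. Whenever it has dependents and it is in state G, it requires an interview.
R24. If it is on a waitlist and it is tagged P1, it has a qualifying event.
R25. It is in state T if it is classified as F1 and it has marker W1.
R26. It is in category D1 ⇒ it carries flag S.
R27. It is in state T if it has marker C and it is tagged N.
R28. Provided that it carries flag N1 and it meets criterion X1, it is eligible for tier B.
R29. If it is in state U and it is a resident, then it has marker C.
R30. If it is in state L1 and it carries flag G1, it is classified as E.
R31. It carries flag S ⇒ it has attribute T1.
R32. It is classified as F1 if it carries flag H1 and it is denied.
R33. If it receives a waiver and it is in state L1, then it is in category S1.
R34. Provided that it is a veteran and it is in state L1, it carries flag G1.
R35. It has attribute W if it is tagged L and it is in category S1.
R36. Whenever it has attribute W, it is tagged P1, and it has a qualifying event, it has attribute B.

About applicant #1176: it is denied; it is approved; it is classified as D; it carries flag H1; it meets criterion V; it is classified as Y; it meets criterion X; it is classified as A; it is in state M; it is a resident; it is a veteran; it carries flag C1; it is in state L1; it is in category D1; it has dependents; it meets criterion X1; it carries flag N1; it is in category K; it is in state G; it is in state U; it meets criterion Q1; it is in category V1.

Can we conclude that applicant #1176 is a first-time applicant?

Forward chaining from the given facts derives: is on a waitlist, has a disability rating, has marker W1, is in category H, receives a waiver, requires an interview, carries flag S, is eligible for tier B, has marker C, has attribute T1, is classified as F1, is in category S1, carries flag G1, is in state T, is classified as E, meets the income test, has attribute F, satisfies condition Q.
The only rule concluding "it is a first-time applicant" is R19, which needs "it meets criterion Z"; that is never established.

No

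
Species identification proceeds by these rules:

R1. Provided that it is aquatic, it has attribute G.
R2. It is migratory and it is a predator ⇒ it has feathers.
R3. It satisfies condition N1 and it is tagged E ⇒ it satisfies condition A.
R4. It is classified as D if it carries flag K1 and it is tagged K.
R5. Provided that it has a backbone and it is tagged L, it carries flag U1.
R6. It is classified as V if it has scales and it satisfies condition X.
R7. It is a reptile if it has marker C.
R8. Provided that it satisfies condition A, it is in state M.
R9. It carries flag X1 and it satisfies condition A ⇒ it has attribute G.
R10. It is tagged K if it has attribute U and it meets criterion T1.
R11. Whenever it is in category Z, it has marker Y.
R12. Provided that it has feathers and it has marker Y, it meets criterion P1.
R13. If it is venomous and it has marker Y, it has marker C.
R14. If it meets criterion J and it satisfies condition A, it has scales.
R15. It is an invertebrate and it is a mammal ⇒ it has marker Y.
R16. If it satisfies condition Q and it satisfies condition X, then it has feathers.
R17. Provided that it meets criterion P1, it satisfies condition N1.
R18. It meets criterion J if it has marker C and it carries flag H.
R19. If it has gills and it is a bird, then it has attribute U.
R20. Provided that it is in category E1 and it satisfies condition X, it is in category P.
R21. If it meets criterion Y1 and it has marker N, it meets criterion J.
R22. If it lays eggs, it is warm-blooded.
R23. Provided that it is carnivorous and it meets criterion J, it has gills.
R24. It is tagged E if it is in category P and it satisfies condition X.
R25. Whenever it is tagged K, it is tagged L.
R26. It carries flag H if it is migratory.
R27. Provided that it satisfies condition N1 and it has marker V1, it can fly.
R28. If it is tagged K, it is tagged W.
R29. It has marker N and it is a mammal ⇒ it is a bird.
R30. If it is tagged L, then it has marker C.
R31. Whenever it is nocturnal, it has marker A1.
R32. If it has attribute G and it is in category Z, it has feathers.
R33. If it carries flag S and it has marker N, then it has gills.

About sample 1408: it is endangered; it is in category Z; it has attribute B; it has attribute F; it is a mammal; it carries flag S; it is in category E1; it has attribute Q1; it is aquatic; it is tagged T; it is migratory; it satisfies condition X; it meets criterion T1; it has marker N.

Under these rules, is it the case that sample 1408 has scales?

By R1 (it is aquatic): it has attribute G.
By R11 (it is in category Z): it has marker Y.
By R20 (it is in category E1, it satisfies condition X): it is in category P.
By R24 (it is in category P, it satisfies condition X): it is tagged E.
By R26 (it is migratory): it carries flag H.
By R29 (it has marker N, it is a mammal): it is a bird.
By R32 (it has attribute G, it is in category Z): it has feathers.
By R33 (it carries flag S, it has marker N): it has gills.
By R12 (it has feathers, it has marker Y): it meets criterion P1.
By R17 (it meets criterion P1): it satisfies condition N1.
By R19 (it has gills, it is a bird): it has attribute U.
By R3 (it satisfies condition N1, it is tagged E): it satisfies condition A.
By R10 (it has attribute U, it meets criterion T1): it is tagged K.
By R25 (it is tagged K): it is tagged L.
By R30 (it is tagged L): it has marker C.
By R18 (it has marker C, it carries flag H): it meets criterion J.
By R14 (it meets criterion J, it satisfies condition A): it has scales.

Yes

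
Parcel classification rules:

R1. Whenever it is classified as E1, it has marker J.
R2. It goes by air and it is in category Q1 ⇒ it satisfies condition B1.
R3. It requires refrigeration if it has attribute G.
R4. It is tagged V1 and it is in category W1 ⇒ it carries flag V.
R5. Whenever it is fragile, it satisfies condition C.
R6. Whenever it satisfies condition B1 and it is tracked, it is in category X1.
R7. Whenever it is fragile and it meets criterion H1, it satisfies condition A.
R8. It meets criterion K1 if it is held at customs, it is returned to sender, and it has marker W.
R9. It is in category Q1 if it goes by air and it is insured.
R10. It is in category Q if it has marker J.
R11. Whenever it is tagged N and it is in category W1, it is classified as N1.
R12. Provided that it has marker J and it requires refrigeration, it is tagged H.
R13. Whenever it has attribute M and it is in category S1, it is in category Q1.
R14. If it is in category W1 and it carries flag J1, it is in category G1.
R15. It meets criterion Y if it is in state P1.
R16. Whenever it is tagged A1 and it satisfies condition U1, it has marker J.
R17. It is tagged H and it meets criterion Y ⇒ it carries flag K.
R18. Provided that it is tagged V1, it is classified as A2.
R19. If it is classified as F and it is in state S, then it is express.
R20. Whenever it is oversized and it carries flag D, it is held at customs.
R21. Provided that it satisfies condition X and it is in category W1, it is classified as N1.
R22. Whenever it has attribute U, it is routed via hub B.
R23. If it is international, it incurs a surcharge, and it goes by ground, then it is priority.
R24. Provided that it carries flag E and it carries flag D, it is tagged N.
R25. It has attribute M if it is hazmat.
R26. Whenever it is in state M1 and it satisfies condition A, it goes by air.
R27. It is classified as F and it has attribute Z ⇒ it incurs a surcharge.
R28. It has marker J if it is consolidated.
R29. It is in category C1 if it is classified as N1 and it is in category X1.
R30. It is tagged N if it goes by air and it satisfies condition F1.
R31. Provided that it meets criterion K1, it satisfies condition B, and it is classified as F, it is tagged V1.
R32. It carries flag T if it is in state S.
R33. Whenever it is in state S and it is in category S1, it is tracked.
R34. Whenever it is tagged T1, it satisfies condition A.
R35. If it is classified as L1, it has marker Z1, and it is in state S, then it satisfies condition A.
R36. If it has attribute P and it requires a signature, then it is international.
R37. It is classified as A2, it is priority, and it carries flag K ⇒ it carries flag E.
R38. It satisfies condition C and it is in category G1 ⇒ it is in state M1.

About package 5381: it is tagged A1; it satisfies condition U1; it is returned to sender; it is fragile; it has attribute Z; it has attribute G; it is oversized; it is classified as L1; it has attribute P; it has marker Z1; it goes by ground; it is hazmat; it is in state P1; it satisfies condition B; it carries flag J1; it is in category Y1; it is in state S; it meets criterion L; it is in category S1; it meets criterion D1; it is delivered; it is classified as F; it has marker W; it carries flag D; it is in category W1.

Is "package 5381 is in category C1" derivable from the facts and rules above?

Forward chaining from the given facts derives: requires refrigeration, satisfies condition C, is in category G1, meets criterion Y, has marker J, is express, is held at customs, has attribute M, incurs a surcharge, carries flag T, is tracked, satisfies condition A, is in state M1, meets criterion K1, is in category Q, is tagged H, is in category Q1, carries flag K, goes by air, is tagged V1, satisfies condition B1, carries flag V, is in category X1, is classified as A2.
The only rule concluding "it is in category C1" is R29, which needs "it is classified as N1"; that is never established.

No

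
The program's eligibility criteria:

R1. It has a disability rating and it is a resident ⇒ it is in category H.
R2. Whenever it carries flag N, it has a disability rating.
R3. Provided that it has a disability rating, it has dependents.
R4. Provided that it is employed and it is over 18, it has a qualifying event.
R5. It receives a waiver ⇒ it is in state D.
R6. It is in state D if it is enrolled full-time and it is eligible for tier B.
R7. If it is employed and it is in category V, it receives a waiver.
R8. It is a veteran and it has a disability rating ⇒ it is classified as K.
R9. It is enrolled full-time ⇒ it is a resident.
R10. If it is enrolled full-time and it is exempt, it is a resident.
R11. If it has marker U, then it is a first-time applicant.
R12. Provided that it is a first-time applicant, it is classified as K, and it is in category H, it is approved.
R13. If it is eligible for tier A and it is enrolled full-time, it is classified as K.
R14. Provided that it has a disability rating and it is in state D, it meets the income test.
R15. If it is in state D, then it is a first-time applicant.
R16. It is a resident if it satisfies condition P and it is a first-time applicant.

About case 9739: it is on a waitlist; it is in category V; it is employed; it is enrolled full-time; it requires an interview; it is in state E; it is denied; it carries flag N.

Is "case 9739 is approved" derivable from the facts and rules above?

No

Forward chaining from the given facts derives: has a disability rating, has dependents, receives a waiver, is a resident, is in category H, is in state D, meets the income test, is a first-time applicant.
The only rule concluding "it is approved" is R12, which needs "it is classified as K"; that is never established.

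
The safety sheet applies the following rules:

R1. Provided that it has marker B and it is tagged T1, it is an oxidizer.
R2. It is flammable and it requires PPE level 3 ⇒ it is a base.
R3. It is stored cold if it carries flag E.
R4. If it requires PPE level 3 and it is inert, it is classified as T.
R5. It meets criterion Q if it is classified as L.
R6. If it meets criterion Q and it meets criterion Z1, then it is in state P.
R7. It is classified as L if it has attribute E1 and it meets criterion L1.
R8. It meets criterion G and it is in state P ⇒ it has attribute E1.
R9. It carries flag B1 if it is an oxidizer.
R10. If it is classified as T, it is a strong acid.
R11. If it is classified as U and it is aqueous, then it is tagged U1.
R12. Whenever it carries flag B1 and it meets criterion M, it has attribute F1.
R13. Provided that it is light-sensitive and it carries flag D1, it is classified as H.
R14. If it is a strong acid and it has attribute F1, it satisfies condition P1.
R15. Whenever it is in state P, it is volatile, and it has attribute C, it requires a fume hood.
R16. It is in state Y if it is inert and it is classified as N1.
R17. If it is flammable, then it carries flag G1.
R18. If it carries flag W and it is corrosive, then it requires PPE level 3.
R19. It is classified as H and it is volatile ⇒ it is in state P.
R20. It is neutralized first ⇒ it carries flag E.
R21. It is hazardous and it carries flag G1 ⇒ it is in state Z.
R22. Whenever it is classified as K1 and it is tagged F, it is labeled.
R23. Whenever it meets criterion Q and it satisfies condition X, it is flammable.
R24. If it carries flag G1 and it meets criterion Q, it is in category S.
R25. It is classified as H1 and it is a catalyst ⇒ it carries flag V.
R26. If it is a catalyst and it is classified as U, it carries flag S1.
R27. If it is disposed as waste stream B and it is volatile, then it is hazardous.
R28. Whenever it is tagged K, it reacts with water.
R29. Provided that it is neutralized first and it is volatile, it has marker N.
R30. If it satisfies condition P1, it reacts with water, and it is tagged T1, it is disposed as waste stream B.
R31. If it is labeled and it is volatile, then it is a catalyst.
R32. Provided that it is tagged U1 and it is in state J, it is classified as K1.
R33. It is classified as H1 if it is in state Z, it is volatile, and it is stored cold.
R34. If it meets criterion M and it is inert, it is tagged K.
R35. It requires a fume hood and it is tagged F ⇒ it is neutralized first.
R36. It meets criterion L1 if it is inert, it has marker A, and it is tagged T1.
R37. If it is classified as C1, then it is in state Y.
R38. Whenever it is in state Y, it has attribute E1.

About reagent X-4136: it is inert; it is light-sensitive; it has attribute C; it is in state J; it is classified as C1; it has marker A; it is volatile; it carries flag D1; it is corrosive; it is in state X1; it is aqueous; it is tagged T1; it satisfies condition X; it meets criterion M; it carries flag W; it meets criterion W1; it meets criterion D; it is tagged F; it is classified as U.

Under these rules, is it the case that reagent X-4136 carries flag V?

Forward chaining from the given facts derives: is tagged U1, is classified as H, requires PPE level 3, is in state P, is classified as K1, is tagged K, meets criterion L1, is in state Y, has attribute E1, is classified as T, is classified as L, is a strong acid, requires a fume hood, is labeled, reacts with water, is a catalyst, is neutralized first, meets criterion Q, carries flag E, is flammable, carries flag S1, has marker N, is a base, is stored cold, carries flag G1, is in category S.
The only rule concluding "it carries flag V" is R25, which needs "it is classified as H1"; that is never established.

No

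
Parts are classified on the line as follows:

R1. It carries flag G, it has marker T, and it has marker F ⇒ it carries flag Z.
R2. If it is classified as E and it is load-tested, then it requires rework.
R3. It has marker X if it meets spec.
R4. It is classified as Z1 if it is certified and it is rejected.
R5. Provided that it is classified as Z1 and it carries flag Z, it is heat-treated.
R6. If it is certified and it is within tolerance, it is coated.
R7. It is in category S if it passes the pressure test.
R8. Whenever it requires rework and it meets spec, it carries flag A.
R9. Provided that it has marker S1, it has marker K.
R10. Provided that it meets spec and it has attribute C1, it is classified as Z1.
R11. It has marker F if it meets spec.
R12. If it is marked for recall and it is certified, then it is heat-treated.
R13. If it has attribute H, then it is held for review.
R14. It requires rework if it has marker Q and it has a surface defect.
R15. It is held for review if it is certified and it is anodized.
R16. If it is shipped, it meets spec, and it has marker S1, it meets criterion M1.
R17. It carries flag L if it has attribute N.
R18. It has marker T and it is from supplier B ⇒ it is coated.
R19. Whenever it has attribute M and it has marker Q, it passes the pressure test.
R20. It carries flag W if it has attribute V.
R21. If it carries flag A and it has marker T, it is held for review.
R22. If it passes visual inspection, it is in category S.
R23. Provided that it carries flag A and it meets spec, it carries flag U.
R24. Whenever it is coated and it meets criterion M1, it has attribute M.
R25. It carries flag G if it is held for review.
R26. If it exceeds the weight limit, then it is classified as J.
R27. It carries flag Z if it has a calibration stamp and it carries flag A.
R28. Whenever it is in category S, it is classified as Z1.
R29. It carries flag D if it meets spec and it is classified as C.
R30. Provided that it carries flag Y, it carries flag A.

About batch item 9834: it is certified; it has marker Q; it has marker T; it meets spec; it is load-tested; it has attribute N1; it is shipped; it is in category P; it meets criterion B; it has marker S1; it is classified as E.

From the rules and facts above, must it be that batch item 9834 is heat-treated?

No

Forward chaining from the given facts derives: requires rework, has marker X, carries flag A, has marker K, has marker F, meets criterion M1, is held for review, carries flag U, carries flag G, carries flag Z.
Rules concluding "it is heat-treated": R5 needs "it is classified as Z1"; R12 needs "it is marked for recall" — none of these are established.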